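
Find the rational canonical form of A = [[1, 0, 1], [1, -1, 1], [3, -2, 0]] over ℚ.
The invariant factors of A (the non-unit diagonal entries of the Smith normal form of xI - A over ℚ[x]) are x^3 - 2x - 3, each dividing the next. The characteristic polynomial is their product, x^3 - 2x - 3.

The rational canonical form is the block-diagonal matrix of companion matrices C(f_i):
R = [[0, 0, 3], [1, 0, 2], [0, 1, 0]].

Note the characteristic polynomial does not split into linear factors over ℚ, so A has no Jordan form over ℚ; the rational canonical form exists over any field.

R = [[0, 0, 3], [1, 0, 2], [0, 1, 0]]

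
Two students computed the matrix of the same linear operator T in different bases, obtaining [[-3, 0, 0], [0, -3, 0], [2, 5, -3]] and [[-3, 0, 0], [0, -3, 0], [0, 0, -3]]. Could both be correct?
No.

Both have characteristic polynomial (x + 3)^3, but the minimal polynomial of A is (x + 3)^2 while the minimal polynomial of B is x + 3. The minimal polynomial is a similarity invariant, so A and B are not similar.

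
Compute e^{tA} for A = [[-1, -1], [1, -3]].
e^{tA} = [[(t + 1)*e^{-2*t}, -t*e^{-2*t}], [t*e^{-2*t}, (1 - t)*e^{-2*t}]]

A has Jordan form J = [[-2, 1], [0, -2]] with A = PJP^{-1}, so e^{tA} = P e^{tJ} P^{-1}.

For a Jordan block J_k(λ), e^{tJ_k(λ)} = e^{λt} · (I + tN + t^2 N^2/2! + ... + t^{k-1} N^{k-1}/(k-1)!) where N is the nilpotent superdiagonal part.

Assembling the blocks and conjugating back gives the entries of e^{tA} as shown above.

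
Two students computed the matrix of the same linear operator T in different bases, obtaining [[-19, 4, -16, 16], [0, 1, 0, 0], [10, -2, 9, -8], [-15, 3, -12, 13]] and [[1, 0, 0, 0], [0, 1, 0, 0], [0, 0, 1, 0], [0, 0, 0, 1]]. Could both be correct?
No.

Both have characteristic polynomial (x - 1)^4, but the minimal polynomial of A is (x - 1)^2 while the minimal polynomial of B is x - 1. The minimal polynomial is a similarity invariant, so A and B are not similar.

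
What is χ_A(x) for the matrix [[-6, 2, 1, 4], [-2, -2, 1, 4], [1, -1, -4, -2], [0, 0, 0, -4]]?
χ_A(x) = (x + 4)^4

xI - A = [[x + 6, -2, -1, -4], [2, x + 2, -1, -4], [-1, 1, x + 4, 2], [0, 0, 0, x + 4]].

Expanding det(xI - A) along the first row:
det(xI - A) = + (x + 6)·det([[x + 2, -1, -4], [1, x + 4, 2], [0, 0, x + 4]]) - (-2)·det([[2, -1, -4], [-1, x + 4, 2], [0, 0, x + 4]]) + (-1)·det([[2, x + 2, -4], [-1, 1, 2], [0, 0, x + 4]]) - (-4)·det([[2, x + 2, -1], [-1, 1, x + 4], [0, 0, 0]]).

Evaluating gives χ_A(x) = x^4 + 16x^3 + 96x^2 + 256x + 256 = (x + 4)^4.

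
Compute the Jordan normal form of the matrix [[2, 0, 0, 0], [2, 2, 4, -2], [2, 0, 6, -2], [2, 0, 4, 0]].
J = [[2, 0, 0, 0], [0, 2, 0, 0], [0, 0, 2, 0], [0, 0, 0, 4]]

The characteristic polynomial is det(xI - A) = (x - 4)(x - 2)^3, so the eigenvalues are 2 (algebraic multiplicity 3), 4 (algebraic multiplicity 1).

For λ = 2: rank(A - 2I) = 1. The eigenspace has dimension 4 - 1 = 3, so there are 3 Jordan blocks; the rank sequence gives block sizes [1, 1, 1].

For λ = 4: algebraic multiplicity 1 gives one 1×1 block.

Assembling the blocks gives the Jordan form J above.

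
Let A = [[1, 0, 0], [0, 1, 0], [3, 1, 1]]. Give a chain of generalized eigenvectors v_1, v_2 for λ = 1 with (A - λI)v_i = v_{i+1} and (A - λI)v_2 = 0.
v_1 = [[0, 1, 2]]^T, v_2 = [[0, 0, 1]]^T

We seek v_1 ∈ ker((A - I)^2) \ ker(A - I), then set v_{i+1} = (A - I) v_i.

One such chain is v_1 = [[0, 1, 2]]^T, v_2 = [[0, 0, 1]]^T. Check: (A - I) v_2 = [[0, 0, 0]]^T = 0.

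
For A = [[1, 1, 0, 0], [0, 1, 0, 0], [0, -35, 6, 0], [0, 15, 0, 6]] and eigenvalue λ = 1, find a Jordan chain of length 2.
We seek v_1 ∈ ker((A - I)^2) \ ker(A - I), then set v_{i+1} = (A - I) v_i.

One such chain is v_1 = [[1, 1, 7, -3]]^T, v_2 = [[1, 0, 0, 0]]^T. Check: (A - I) v_2 = [[0, 0, 0, 0]]^T = 0.

v_1 = [[1, 1, 7, -3]]^T, v_2 = [[1, 0, 0, 0]]^T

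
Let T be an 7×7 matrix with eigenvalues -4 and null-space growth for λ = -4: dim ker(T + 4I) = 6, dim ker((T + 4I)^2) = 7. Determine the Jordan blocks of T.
Jordan blocks: (-4, 2), (-4, 1), (-4, 1), (-4, 1), (-4, 1), (-4, 1)

λ = -4: successive nullity increments [6, 1] count blocks of size ≥ k; block sizes are [2, 1, 1, 1, 1, 1].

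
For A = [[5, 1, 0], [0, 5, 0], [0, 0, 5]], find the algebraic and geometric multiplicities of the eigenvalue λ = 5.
The characteristic polynomial is (x - 5)^3, so the factor x - 5 appears with exponent 3: the algebraic multiplicity is 3.

rank(A - 5I) = 1, so the eigenspace has dimension 3 - 1 = 2: the geometric multiplicity is 2.

Since 2 < 3, A is not diagonalizable.

algebraic multiplicity 3, geometric multiplicity 2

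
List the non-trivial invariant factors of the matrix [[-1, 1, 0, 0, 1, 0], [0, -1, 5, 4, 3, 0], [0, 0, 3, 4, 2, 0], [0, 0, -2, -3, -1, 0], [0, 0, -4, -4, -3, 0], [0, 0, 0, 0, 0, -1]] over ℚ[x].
The Jordan structure of A has elementary divisors (x + 1)^3, (x + 1)^2, (x + 1). Arranging the block sizes at each eigenvalue in decreasing order and taking row products gives the invariant factors.

Invariant factors (smallest first, each dividing the next): x + 1, (x + 1)^2, (x + 1)^3.

Check: the last factor (x + 1)^3 is the minimal polynomial, and the product (x + 1)^6 is the characteristic polynomial.

x + 1, (x + 1)^2, (x + 1)^3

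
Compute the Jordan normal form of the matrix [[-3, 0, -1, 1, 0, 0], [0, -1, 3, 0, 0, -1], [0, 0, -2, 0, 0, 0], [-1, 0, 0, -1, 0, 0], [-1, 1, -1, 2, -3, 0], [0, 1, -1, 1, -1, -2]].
J = [[-2, 1, 0, 0, 0, 0], [0, -2, 1, 0, 0, 0], [0, 0, -2, 0, 0, 0], [0, 0, 0, -2, 1, 0], [0, 0, 0, 0, -2, 1], [0, 0, 0, 0, 0, -2]]

The characteristic polynomial is det(xI - A) = (x + 2)^6, so the eigenvalues are -2 (algebraic multiplicity 6).

For λ = -2: rank(A + 2I) = 4, rank((A + 2I)^2) = 2, rank((A + 2I)^3) = 0. The eigenspace has dimension 6 - 4 = 2, so there are 2 Jordan blocks; the rank sequence gives block sizes [3, 3].

Assembling the blocks gives the Jordan form J above.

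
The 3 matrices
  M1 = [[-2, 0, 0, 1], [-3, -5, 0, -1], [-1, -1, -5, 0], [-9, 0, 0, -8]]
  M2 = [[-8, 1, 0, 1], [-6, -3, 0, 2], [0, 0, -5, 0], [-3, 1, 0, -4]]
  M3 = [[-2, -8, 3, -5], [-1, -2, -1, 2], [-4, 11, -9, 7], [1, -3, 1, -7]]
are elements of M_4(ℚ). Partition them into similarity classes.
2 classes: {M1, M3}, {M2}

Characteristic polynomials: χ_{M1} = (x + 5)^4, χ_{M2} = (x + 5)^4, χ_{M3} = (x + 5)^4.

{M1, M3}: invariant factors (x + 5)^2, (x + 5)^2.

{M2}: invariant factors x + 5, x + 5, (x + 5)^2.

Matrices are similar if and only if their invariant-factor lists agree; the partition into similarity classes is {M1, M3}, {M2}.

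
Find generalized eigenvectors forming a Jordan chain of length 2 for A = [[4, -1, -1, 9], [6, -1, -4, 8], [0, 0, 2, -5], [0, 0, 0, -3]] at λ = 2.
We seek v_1 ∈ ker((A - 2I)^2) \ ker(A - 2I), then set v_{i+1} = (A - 2I) v_i.

One such chain is v_1 = [[2, 2, 1, 0]]^T, v_2 = [[1, 2, 0, 0]]^T. Check: (A - 2I) v_2 = [[0, 0, 0, 0]]^T = 0.

v_1 = [[2, 2, 1, 0]]^T, v_2 = [[1, 2, 0, 0]]^T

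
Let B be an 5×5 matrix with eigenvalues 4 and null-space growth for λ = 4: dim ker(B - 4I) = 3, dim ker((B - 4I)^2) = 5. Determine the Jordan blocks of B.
λ = 4: successive nullity increments [3, 2] count blocks of size ≥ k; block sizes are [2, 2, 1].

Jordan blocks: (4, 2), (4, 2), (4, 1)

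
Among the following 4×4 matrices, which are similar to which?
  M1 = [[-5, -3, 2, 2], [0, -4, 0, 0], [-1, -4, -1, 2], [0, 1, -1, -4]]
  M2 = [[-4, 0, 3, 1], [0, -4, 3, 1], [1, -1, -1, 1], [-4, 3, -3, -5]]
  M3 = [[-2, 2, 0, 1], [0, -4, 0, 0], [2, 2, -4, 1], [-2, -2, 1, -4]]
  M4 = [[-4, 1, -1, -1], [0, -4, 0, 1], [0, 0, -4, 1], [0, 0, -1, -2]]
Characteristic polynomials: χ_{M1} = (x + 3)^2(x + 4)^2, χ_{M2} = (x + 3)^2(x + 4)^2, χ_{M3} = (x + 3)^2(x + 4)^2, χ_{M4} = (x + 3)^2(x + 4)^2.

{M1, M3}: invariant factors x + 4, (x + 3)^2(x + 4).

{M2, M4}: invariant factors (x + 3)^2(x + 4)^2.

Matrices are similar if and only if their invariant-factor lists agree; the partition into similarity classes is {M1, M3}, {M2, M4}.

2 classes: {M1, M3}, {M2, M4}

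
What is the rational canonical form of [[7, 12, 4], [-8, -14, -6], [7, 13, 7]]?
The invariant factors of A (the non-unit diagonal entries of the Smith normal form of xI - A over ℚ[x]) are x^3 - x - 4, each dividing the next. The characteristic polynomial is their product, x^3 - x - 4.

The rational canonical form is the block-diagonal matrix of companion matrices C(f_i):
R = [[0, 0, 4], [1, 0, 1], [0, 1, 0]].

Note the characteristic polynomial does not split into linear factors over ℚ, so A has no Jordan form over ℚ; the rational canonical form exists over any field.

R = [[0, 0, 4], [1, 0, 1], [0, 1, 0]]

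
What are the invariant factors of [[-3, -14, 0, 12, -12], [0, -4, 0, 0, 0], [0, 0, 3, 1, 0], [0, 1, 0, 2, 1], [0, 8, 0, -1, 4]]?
(x - 3)^3(x + 3)(x + 4)

The Jordan structure of A has elementary divisors (x + 4), (x + 3), (x - 3)^3. Arranging the block sizes at each eigenvalue in decreasing order and taking row products gives the invariant factors.

Invariant factors (smallest first, each dividing the next): (x - 3)^3(x + 3)(x + 4).

Check: the last factor (x - 3)^3(x + 3)(x + 4) is the minimal polynomial, and the product (x - 3)^3(x + 3)(x + 4) is the characteristic polynomial.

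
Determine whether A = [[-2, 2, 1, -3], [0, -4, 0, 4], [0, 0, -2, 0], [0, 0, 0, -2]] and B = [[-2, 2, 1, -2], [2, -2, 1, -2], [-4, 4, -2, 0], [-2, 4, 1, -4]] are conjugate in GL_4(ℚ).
Two matrices over a field are similar if and only if they have the same invariant factors.

Both A and B have characteristic polynomial (x + 2)^3(x + 4) and minimal polynomial (x + 2)^2(x + 4). Computing further, both have invariant factors x + 2, (x + 2)^2(x + 4). Hence A and B are similar.

Yes.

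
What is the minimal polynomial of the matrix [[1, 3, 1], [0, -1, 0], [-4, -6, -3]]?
The characteristic polynomial factors as (x + 1)^3. The minimal polynomial is ∏(x - λ)^{k_λ} where k_λ is the size of the largest Jordan block at λ.

For λ = -1: rank(A + I) = 1, and the largest Jordan block has size 2 (the smallest k with rank((A + I)^k) = rank((A + I)^(k+1))).

So m_A(x) = (x + 1)^2.

m_A(x) = (x + 1)^2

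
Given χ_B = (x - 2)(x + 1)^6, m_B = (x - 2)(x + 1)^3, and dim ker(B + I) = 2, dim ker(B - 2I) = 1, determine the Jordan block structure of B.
λ = -1: algebraic multiplicity 6 (exponent in χ_B), largest block size 3 (exponent in m_B), 2 blocks (geometric multiplicity). These force block sizes [3, 3].
λ = 2: algebraic multiplicity 1 (exponent in χ_B), largest block size 1 (exponent in m_B), 1 block (geometric multiplicity). This forces block sizes [1].

Jordan blocks: (-1, 3), (-1, 3), (2, 1)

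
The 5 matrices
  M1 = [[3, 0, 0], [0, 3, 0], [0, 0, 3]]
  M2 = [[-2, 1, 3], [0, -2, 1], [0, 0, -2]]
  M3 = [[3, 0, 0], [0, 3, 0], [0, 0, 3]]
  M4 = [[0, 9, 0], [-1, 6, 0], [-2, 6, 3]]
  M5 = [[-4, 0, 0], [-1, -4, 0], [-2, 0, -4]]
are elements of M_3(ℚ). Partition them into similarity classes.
4 classes: {M1, M3}, {M2}, {M4}, {M5}

Characteristic polynomials: χ_{M1} = (x - 3)^3, χ_{M2} = (x + 2)^3, χ_{M3} = (x - 3)^3, χ_{M4} = (x - 3)^3, χ_{M5} = (x + 4)^3.

{M1, M3}: invariant factors x - 3, x - 3, x - 3.

{M2}: invariant factors (x + 2)^3.

{M4}: invariant factors x - 3, (x - 3)^2.

{M5}: invariant factors x + 4, (x + 4)^2.

Matrices are similar if and only if their invariant-factor lists agree; the partition into similarity classes is {M1, M3}, {M2}, {M4}, {M5}.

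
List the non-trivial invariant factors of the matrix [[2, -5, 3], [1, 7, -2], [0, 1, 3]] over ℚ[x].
(x - 4)^3

The Jordan structure of A has elementary divisors (x - 4)^3. Arranging the block sizes at each eigenvalue in decreasing order and taking row products gives the invariant factors.

Invariant factors (smallest first, each dividing the next): (x - 4)^3.

Check: the last factor (x - 4)^3 is the minimal polynomial, and the product (x - 4)^3 is the characteristic polynomial.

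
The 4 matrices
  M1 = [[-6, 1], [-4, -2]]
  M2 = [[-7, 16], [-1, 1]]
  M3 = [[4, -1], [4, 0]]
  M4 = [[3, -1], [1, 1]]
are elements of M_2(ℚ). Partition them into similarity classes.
Characteristic polynomials: χ_{M1} = (x + 4)^2, χ_{M2} = (x + 3)^2, χ_{M3} = (x - 2)^2, χ_{M4} = (x - 2)^2.

{M1}: invariant factors (x + 4)^2.

{M2}: invariant factors (x + 3)^2.

{M3, M4}: invariant factors (x - 2)^2.

Matrices are similar if and only if their invariant-factor lists agree; the partition into similarity classes is {M1}, {M2}, {M3, M4}.

3 classes: {M1}, {M2}, {M3, M4}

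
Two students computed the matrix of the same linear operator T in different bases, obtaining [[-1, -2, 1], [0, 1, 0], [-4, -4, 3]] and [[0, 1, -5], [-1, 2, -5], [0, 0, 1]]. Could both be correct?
Yes.

Two matrices over a field are similar if and only if they have the same invariant factors.

Both A and B have characteristic polynomial (x - 1)^3 and minimal polynomial (x - 1)^2. Computing further, both have invariant factors x - 1, (x - 1)^2. Hence A and B are similar.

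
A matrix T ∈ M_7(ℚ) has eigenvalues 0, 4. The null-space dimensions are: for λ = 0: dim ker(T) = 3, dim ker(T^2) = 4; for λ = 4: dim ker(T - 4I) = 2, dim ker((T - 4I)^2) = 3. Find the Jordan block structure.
λ = 0: successive nullity increments [3, 1] count blocks of size ≥ k; block sizes are [2, 1, 1].
λ = 4: successive nullity increments [2, 1] count blocks of size ≥ k; block sizes are [2, 1].

Jordan blocks: (0, 2), (0, 1), (0, 1), (4, 2), (4, 1)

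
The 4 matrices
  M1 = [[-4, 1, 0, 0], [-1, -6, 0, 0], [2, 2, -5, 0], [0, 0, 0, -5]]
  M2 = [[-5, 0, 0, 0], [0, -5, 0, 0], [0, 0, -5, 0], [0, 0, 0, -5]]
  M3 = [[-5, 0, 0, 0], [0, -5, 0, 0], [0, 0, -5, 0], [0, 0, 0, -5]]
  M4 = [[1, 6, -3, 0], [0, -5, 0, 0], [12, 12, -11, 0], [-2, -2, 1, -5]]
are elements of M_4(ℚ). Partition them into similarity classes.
2 classes: {M1, M4}, {M2, M3}

Characteristic polynomials: χ_{M1} = (x + 5)^4, χ_{M2} = (x + 5)^4, χ_{M3} = (x + 5)^4, χ_{M4} = (x + 5)^4.

{M1, M4}: invariant factors x + 5, x + 5, (x + 5)^2.

{M2, M3}: invariant factors x + 5, x + 5, x + 5, x + 5.

Matrices are similar if and only if their invariant-factor lists agree; the partition into similarity classes is {M1, M4}, {M2, M3}.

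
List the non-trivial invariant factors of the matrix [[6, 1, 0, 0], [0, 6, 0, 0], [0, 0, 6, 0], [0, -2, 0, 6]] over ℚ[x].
The Jordan structure of A has elementary divisors (x - 6)^2, (x - 6), (x - 6). Arranging the block sizes at each eigenvalue in decreasing order and taking row products gives the invariant factors.

Invariant factors (smallest first, each dividing the next): x - 6, x - 6, (x - 6)^2.

Check: the last factor (x - 6)^2 is the minimal polynomial, and the product (x - 6)^4 is the characteristic polynomial.

x - 6, x - 6, (x - 6)^2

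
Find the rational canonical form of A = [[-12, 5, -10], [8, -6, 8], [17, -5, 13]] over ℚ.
R = [[0, 0, -4], [1, 0, -8], [0, 1, -5]]

The invariant factors of A (the non-unit diagonal entries of the Smith normal form of xI - A over ℚ[x]) are (x + 1)(x + 2)^2, each dividing the next. The characteristic polynomial is their product, (x + 1)(x + 2)^2.

The rational canonical form is the block-diagonal matrix of companion matrices C(f_i):
R = [[0, 0, -4], [1, 0, -8], [0, 1, -5]].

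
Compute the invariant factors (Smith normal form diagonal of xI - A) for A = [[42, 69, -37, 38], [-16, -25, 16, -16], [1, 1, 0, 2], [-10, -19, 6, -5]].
The Jordan structure of A has elementary divisors (x - 3)^2, (x - 3)^2. Arranging the block sizes at each eigenvalue in decreasing order and taking row products gives the invariant factors.

Invariant factors (smallest first, each dividing the next): (x - 3)^2, (x - 3)^2.

Check: the last factor (x - 3)^2 is the minimal polynomial, and the product (x - 3)^4 is the characteristic polynomial.

(x - 3)^2, (x - 3)^2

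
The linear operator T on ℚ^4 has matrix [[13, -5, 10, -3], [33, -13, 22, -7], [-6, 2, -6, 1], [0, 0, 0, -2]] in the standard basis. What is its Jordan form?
The characteristic polynomial is det(xI - A) = (x + 2)^4, so the eigenvalues are -2 (algebraic multiplicity 4).

For λ = -2: rank(A + 2I) = 2, rank((A + 2I)^2) = 0. The eigenspace has dimension 4 - 2 = 2, so there are 2 Jordan blocks; the rank sequence gives block sizes [2, 2].

Assembling the blocks gives the Jordan form J above.

J = [[-2, 1, 0, 0], [0, -2, 0, 0], [0, 0, -2, 1], [0, 0, 0, -2]]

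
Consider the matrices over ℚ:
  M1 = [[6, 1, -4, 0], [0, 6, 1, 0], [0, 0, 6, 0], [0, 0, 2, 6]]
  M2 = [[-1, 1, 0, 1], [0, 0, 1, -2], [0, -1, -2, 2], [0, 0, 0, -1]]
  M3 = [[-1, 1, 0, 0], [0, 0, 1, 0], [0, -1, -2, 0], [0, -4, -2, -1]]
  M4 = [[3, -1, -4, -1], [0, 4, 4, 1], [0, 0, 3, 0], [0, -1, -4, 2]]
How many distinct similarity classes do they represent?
3 classes: {M1}, {M2, M3}, {M4}

Characteristic polynomials: χ_{M1} = (x - 6)^4, χ_{M2} = (x + 1)^4, χ_{M3} = (x + 1)^4, χ_{M4} = (x - 3)^4.

{M1}: invariant factors x - 6, (x - 6)^3.

{M2, M3}: invariant factors x + 1, (x + 1)^3.

{M4}: invariant factors x - 3, x - 3, (x - 3)^2.

Matrices are similar if and only if their invariant-factor lists agree; the partition into similarity classes is {M1}, {M2, M3}, {M4}.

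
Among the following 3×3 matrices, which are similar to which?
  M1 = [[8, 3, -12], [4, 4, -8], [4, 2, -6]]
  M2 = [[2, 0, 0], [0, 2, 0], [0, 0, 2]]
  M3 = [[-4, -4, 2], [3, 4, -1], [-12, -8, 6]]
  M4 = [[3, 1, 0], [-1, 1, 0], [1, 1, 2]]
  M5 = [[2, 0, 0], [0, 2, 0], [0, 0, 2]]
Characteristic polynomials: χ_{M1} = (x - 2)^3, χ_{M2} = (x - 2)^3, χ_{M3} = (x - 2)^3, χ_{M4} = (x - 2)^3, χ_{M5} = (x - 2)^3.

{M1, M3, M4}: invariant factors x - 2, (x - 2)^2.

{M2, M5}: invariant factors x - 2, x - 2, x - 2.

Matrices are similar if and only if their invariant-factor lists agree; the partition into similarity classes is {M1, M3, M4}, {M2, M5}.

2 classes: {M1, M3, M4}, {M2, M5}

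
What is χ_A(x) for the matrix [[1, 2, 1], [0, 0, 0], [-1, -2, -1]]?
xI - A = [[x - 1, -2, -1], [0, x, 0], [1, 2, x + 1]].

Expanding det(xI - A) along the first row:
det(xI - A) = + (x - 1)·det([[x, 0], [2, x + 1]]) - (-2)·det([[0, 0], [1, x + 1]]) + (-1)·det([[0, x], [1, 2]]).

Evaluating gives χ_A(x) = x^3.

χ_A(x) = x^3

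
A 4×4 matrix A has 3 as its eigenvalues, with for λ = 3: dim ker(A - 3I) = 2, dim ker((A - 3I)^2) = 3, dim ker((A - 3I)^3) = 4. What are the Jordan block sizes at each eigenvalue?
Jordan blocks: (3, 3), (3, 1)

λ = 3: successive nullity increments [2, 1, 1] count blocks of size ≥ k; block sizes are [3, 1].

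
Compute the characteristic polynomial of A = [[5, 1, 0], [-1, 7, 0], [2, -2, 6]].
xI - A = [[x - 5, -1, 0], [1, x - 7, 0], [-2, 2, x - 6]].

Expanding det(xI - A) along the first row:
det(xI - A) = + (x - 5)·det([[x - 7, 0], [2, x - 6]]) - (-1)·det([[1, 0], [-2, x - 6]]) + (0)·det([[1, x - 7], [-2, 2]]).

Evaluating gives χ_A(x) = x^3 - 18x^2 + 108x - 216 = (x - 6)^3.

χ_A(x) = (x - 6)^3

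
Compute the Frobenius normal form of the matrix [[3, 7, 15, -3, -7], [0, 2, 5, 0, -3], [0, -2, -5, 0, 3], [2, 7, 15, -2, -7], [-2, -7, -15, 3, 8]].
R = [[1, 0, 0, 0, 0], [0, 0, 0, 0, 0], [0, 1, 0, 0, 3], [0, 0, 1, 0, -7], [0, 0, 0, 1, 5]]

The invariant factors of A (the non-unit diagonal entries of the Smith normal form of xI - A over ℚ[x]) are x - 1, x(x - 3)(x - 1)^2, each dividing the next. The characteristic polynomial is their product, x(x - 3)(x - 1)^3.

The rational canonical form is the block-diagonal matrix of companion matrices C(f_i):
R = [[1, 0, 0, 0, 0], [0, 0, 0, 0, 0], [0, 1, 0, 0, 3], [0, 0, 1, 0, -7], [0, 0, 0, 1, 5]].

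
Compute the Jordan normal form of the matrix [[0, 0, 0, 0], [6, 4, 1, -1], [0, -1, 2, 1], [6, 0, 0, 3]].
The characteristic polynomial is det(xI - A) = x(x - 3)^3, so the eigenvalues are 0 (algebraic multiplicity 1), 3 (algebraic multiplicity 3).

For λ = 0: algebraic multiplicity 1 gives one 1×1 block.

For λ = 3: rank(A - 3I) = 2, rank((A - 3I)^2) = 1. The eigenspace has dimension 4 - 2 = 2, so there are 2 Jordan blocks; the rank sequence gives block sizes [2, 1].

Assembling the blocks gives the Jordan form J above.

J = [[0, 0, 0, 0], [0, 3, 1, 0], [0, 0, 3, 0], [0, 0, 0, 3]]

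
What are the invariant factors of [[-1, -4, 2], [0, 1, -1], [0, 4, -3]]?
x + 1, (x + 1)^2

The Jordan structure of A has elementary divisors (x + 1)^2, (x + 1). Arranging the block sizes at each eigenvalue in decreasing order and taking row products gives the invariant factors.

Invariant factors (smallest first, each dividing the next): x + 1, (x + 1)^2.

Check: the last factor (x + 1)^2 is the minimal polynomial, and the product (x + 1)^3 is the characteristic polynomial.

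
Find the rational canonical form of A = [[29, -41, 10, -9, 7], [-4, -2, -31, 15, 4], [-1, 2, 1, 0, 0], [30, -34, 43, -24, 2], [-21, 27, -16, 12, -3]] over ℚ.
R = [[0, 0, 0, 0, 36], [1, 0, 0, 0, -36], [0, 1, 0, 0, -12], [0, 0, 1, 0, 12], [0, 0, 0, 1, 1]]

The invariant factors of A (the non-unit diagonal entries of the Smith normal form of xI - A over ℚ[x]) are (x - 1)(x^2 - 6)^2, each dividing the next. The characteristic polynomial is their product, (x - 1)(x^2 - 6)^2.

The rational canonical form is the block-diagonal matrix of companion matrices C(f_i):
R = [[0, 0, 0, 0, 36], [1, 0, 0, 0, -36], [0, 1, 0, 0, -12], [0, 0, 1, 0, 12], [0, 0, 0, 1, 1]].

Note the characteristic polynomial does not split into linear factors over ℚ, so A has no Jordan form over ℚ; the rational canonical form exists over any field.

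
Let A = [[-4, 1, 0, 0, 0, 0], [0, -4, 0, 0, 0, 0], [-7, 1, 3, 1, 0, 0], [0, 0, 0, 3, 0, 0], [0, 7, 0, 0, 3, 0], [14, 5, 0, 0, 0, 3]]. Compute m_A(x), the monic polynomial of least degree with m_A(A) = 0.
m_A(x) = (x - 3)^2(x + 4)^2

The characteristic polynomial factors as (x - 3)^4(x + 4)^2. The minimal polynomial is ∏(x - λ)^{k_λ} where k_λ is the size of the largest Jordan block at λ.

For λ = -4: rank(A + 4I) = 5, and the largest Jordan block has size 2 (the smallest k with rank((A + 4I)^k) = rank((A + 4I)^(k+1))).
For λ = 3: rank(A - 3I) = 3, and the largest Jordan block has size 2 (the smallest k with rank((A - 3I)^k) = rank((A - 3I)^(k+1))).

So m_A(x) = (x - 3)^2(x + 4)^2.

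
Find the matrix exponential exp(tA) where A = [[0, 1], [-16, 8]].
A has Jordan form J = [[4, 1], [0, 4]] with A = PJP^{-1}, so e^{tA} = P e^{tJ} P^{-1}.

For a Jordan block J_k(λ), e^{tJ_k(λ)} = e^{λt} · (I + tN + t^2 N^2/2! + ... + t^{k-1} N^{k-1}/(k-1)!) where N is the nilpotent superdiagonal part.

Assembling the blocks and conjugating back gives the entries of e^{tA} as shown above.

e^{tA} = [[(1 - 4*t)*e^{4*t}, t*e^{4*t}], [-16*t*e^{4*t}, (4*t + 1)*e^{4*t}]]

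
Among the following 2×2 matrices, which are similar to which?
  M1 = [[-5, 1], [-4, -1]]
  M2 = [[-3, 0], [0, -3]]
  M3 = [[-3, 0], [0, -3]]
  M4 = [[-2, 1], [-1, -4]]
2 classes: {M1, M4}, {M2, M3}

Characteristic polynomials: χ_{M1} = (x + 3)^2, χ_{M2} = (x + 3)^2, χ_{M3} = (x + 3)^2, χ_{M4} = (x + 3)^2.

{M1, M4}: invariant factors (x + 3)^2.

{M2, M3}: invariant factors x + 3, x + 3.

Matrices are similar if and only if their invariant-factor lists agree; the partition into similarity classes is {M1, M4}, {M2, M3}.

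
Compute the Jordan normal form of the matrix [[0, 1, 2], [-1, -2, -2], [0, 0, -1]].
J = [[-1, 1, 0], [0, -1, 0], [0, 0, -1]]

The characteristic polynomial is det(xI - A) = (x + 1)^3, so the eigenvalues are -1 (algebraic multiplicity 3).

For λ = -1: rank(A + I) = 1, rank((A + I)^2) = 0. The eigenspace has dimension 3 - 1 = 2, so there are 2 Jordan blocks; the rank sequence gives block sizes [2, 1].

Assembling the blocks gives the Jordan form J above.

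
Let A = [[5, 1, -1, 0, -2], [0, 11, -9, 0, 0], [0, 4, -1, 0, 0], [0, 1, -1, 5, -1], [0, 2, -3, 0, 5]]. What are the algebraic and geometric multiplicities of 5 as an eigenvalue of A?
The characteristic polynomial is (x - 5)^5, so the factor x - 5 appears with exponent 5: the algebraic multiplicity is 5.

rank(A - 5I) = 3, so the eigenspace has dimension 5 - 3 = 2: the geometric multiplicity is 2.

Since 2 < 5, A is not diagonalizable.

algebraic multiplicity 5, geometric multiplicity 2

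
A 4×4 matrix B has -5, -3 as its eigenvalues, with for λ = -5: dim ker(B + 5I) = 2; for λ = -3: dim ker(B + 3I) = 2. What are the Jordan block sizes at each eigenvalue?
λ = -5: successive nullity increments [2] count blocks of size ≥ k; block sizes are [1, 1].
λ = -3: successive nullity increments [2] count blocks of size ≥ k; block sizes are [1, 1].

Jordan blocks: (-5, 1), (-5, 1), (-3, 1), (-3, 1)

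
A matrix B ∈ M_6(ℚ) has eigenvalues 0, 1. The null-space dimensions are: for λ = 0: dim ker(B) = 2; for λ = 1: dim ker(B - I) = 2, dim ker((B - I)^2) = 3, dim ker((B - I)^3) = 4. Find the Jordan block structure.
Jordan blocks: (0, 1), (0, 1), (1, 3), (1, 1)

λ = 0: successive nullity increments [2] count blocks of size ≥ k; block sizes are [1, 1].
λ = 1: successive nullity increments [2, 1, 1] count blocks of size ≥ k; block sizes are [3, 1].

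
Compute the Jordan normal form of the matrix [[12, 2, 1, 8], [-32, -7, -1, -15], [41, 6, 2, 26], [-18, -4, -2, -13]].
The characteristic polynomial is det(xI - A) = (x - 3)(x + 3)^3, so the eigenvalues are -3 (algebraic multiplicity 3), 3 (algebraic multiplicity 1).

For λ = -3: rank(A + 3I) = 3, rank((A + 3I)^2) = 2, rank((A + 3I)^3) = 1. The eigenspace has dimension 4 - 3 = 1, so there is 1 Jordan block; the rank sequence gives block sizes [3].

For λ = 3: algebraic multiplicity 1 gives one 1×1 block.

Assembling the blocks gives the Jordan form J above.

J = [[-3, 1, 0, 0], [0, -3, 1, 0], [0, 0, -3, 0], [0, 0, 0, 3]]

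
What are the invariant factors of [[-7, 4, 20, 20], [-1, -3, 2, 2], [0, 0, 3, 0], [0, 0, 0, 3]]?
The Jordan structure of A has elementary divisors (x + 5)^2, (x - 3), (x - 3). Arranging the block sizes at each eigenvalue in decreasing order and taking row products gives the invariant factors.

Invariant factors (smallest first, each dividing the next): x - 3, (x - 3)(x + 5)^2.

Check: the last factor (x - 3)(x + 5)^2 is the minimal polynomial, and the product (x - 3)^2(x + 5)^2 is the characteristic polynomial.

x - 3, (x - 3)(x + 5)^2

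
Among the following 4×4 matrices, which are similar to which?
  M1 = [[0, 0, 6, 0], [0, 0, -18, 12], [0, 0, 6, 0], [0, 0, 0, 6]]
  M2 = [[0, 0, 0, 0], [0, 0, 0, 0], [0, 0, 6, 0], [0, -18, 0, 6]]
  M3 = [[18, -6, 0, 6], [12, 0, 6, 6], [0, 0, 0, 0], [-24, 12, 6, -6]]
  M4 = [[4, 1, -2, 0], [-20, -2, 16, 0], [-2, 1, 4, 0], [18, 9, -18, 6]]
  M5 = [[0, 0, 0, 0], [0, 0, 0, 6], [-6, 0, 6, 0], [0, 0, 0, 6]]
2 classes: {M1, M2, M3, M5}, {M4}

Characteristic polynomials: χ_{M1} = x^2(x - 6)^2, χ_{M2} = x^2(x - 6)^2, χ_{M3} = x^2(x - 6)^2, χ_{M4} = x^2(x - 6)^2, χ_{M5} = x^2(x - 6)^2.

{M1, M2, M3, M5}: invariant factors x(x - 6), x(x - 6).

{M4}: invariant factors x - 6, x^2(x - 6).

Matrices are similar if and only if their invariant-factor lists agree; the partition into similarity classes is {M1, M2, M3, M5}, {M4}.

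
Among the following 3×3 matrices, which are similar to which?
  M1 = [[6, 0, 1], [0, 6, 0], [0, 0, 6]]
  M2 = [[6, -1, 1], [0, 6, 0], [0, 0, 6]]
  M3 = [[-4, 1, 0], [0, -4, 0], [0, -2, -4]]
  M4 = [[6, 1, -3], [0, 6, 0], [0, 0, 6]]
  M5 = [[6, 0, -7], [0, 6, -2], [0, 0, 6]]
Characteristic polynomials: χ_{M1} = (x - 6)^3, χ_{M2} = (x - 6)^3, χ_{M3} = (x + 4)^3, χ_{M4} = (x - 6)^3, χ_{M5} = (x - 6)^3.

{M1, M2, M4, M5}: invariant factors x - 6, (x - 6)^2.

{M3}: invariant factors x + 4, (x + 4)^2.

Matrices are similar if and only if their invariant-factor lists agree; the partition into similarity classes is {M1, M2, M4, M5}, {M3}.

2 classes: {M1, M2, M4, M5}, {M3}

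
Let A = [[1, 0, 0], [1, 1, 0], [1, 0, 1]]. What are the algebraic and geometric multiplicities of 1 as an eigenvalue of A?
The characteristic polynomial is (x - 1)^3, so the factor x - 1 appears with exponent 3: the algebraic multiplicity is 3.

rank(A - I) = 1, so the eigenspace has dimension 3 - 1 = 2: the geometric multiplicity is 2.

Since 2 < 3, A is not diagonalizable.

algebraic multiplicity 3, geometric multiplicity 2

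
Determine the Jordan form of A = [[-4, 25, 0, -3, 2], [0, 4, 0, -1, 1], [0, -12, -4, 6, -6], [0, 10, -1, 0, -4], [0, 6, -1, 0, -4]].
J = [[-4, 1, 0, 0, 0], [0, -4, 1, 0, 0], [0, 0, -4, 0, 0], [0, 0, 0, 2, 1], [0, 0, 0, 0, 2]]

The characteristic polynomial is det(xI - A) = (x - 2)^2(x + 4)^3, so the eigenvalues are -4 (algebraic multiplicity 3), 2 (algebraic multiplicity 2).

For λ = -4: rank(A + 4I) = 4, rank((A + 4I)^2) = 3, rank((A + 4I)^3) = 2. The eigenspace has dimension 5 - 4 = 1, so there is 1 Jordan block; the rank sequence gives block sizes [3].

For λ = 2: rank(A - 2I) = 4, rank((A - 2I)^2) = 3. The eigenspace has dimension 5 - 4 = 1, so there is 1 Jordan block; the rank sequence gives block sizes [2].

Assembling the blocks gives the Jordan form J above.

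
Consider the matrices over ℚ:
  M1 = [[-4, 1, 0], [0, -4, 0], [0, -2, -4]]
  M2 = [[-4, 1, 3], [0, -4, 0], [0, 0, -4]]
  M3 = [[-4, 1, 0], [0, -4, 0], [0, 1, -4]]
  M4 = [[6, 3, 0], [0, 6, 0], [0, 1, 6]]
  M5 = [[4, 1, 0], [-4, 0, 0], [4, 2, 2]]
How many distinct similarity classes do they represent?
Characteristic polynomials: χ_{M1} = (x + 4)^3, χ_{M2} = (x + 4)^3, χ_{M3} = (x + 4)^3, χ_{M4} = (x - 6)^3, χ_{M5} = (x - 2)^3.

{M1, M2, M3}: invariant factors x + 4, (x + 4)^2.

{M4}: invariant factors x - 6, (x - 6)^2.

{M5}: invariant factors x - 2, (x - 2)^2.

Matrices are similar if and only if their invariant-factor lists agree; the partition into similarity classes is {M1, M2, M3}, {M4}, {M5}.

3 classes: {M1, M2, M3}, {M4}, {M5}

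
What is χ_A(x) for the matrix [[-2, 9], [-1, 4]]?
xI - A = [[x + 2, -9], [1, x - 4]].

Expanding det(xI - A) along the first row:
det(xI - A) = + (x + 2)·det([[x - 4]]) - (-9)·det([[1]]).

Evaluating gives χ_A(x) = x^2 - 2x + 1 = (x - 1)^2.

χ_A(x) = (x - 1)^2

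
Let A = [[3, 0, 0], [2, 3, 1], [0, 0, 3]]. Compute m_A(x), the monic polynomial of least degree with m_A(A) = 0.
m_A(x) = (x - 3)^2

The characteristic polynomial factors as (x - 3)^3. The minimal polynomial is ∏(x - λ)^{k_λ} where k_λ is the size of the largest Jordan block at λ.

For λ = 3: rank(A - 3I) = 1, and the largest Jordan block has size 2 (the smallest k with rank((A - 3I)^k) = rank((A - 3I)^(k+1))).

So m_A(x) = (x - 3)^2.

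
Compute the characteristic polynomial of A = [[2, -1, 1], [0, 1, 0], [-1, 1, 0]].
xI - A = [[x - 2, 1, -1], [0, x - 1, 0], [1, -1, x]].

Expanding det(xI - A) along the first row:
det(xI - A) = + (x - 2)·det([[x - 1, 0], [-1, x]]) - (1)·det([[0, 0], [1, x]]) + (-1)·det([[0, x - 1], [1, -1]]).

Evaluating gives χ_A(x) = x^3 - 3x^2 + 3x - 1 = (x - 1)^3.

χ_A(x) = (x - 1)^3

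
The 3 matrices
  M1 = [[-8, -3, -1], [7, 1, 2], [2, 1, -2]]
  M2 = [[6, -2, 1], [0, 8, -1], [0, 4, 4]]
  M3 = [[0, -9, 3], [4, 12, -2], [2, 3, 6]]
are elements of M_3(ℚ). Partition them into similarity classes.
3 classes: {M1}, {M2}, {M3}

Characteristic polynomials: χ_{M1} = (x + 3)^3, χ_{M2} = (x - 6)^3, χ_{M3} = (x - 6)^3.

{M1}: invariant factors (x + 3)^3.

{M2}: invariant factors x - 6, (x - 6)^2.

{M3}: invariant factors (x - 6)^3.

Matrices are similar if and only if their invariant-factor lists agree; the partition into similarity classes is {M1}, {M2}, {M3}.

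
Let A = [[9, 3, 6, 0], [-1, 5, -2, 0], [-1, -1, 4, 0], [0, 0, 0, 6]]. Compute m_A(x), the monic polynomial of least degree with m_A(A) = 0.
The characteristic polynomial factors as (x - 6)^4. The minimal polynomial is ∏(x - λ)^{k_λ} where k_λ is the size of the largest Jordan block at λ.

For λ = 6: rank(A - 6I) = 1, and the largest Jordan block has size 2 (the smallest k with rank((A - 6I)^k) = rank((A - 6I)^(k+1))).

So m_A(x) = (x - 6)^2.

m_A(x) = (x - 6)^2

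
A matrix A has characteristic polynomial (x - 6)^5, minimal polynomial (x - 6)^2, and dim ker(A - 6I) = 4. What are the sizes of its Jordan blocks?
λ = 6: algebraic multiplicity 5 (exponent in χ_A), largest block size 2 (exponent in m_A), 4 blocks (geometric multiplicity). These force block sizes [2, 1, 1, 1].

Jordan blocks: (6, 2), (6, 1), (6, 1), (6, 1)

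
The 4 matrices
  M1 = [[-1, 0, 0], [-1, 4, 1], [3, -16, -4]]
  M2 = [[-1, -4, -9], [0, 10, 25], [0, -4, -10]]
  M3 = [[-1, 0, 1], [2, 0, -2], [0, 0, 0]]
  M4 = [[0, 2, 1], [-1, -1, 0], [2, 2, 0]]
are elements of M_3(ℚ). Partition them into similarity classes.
2 classes: {M1, M2, M4}, {M3}

Characteristic polynomials: χ_{M1} = x^2(x + 1), χ_{M2} = x^2(x + 1), χ_{M3} = x^2(x + 1), χ_{M4} = x^2(x + 1).

{M1, M2, M4}: invariant factors x^2(x + 1).

{M3}: invariant factors x, x(x + 1).

Matrices are similar if and only if their invariant-factor lists agree; the partition into similarity classes is {M1, M2, M4}, {M3}.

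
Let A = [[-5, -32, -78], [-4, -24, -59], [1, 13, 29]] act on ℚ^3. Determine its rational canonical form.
R = [[0, 0, 5], [1, 0, 4], [0, 1, 0]]

The invariant factors of A (the non-unit diagonal entries of the Smith normal form of xI - A over ℚ[x]) are x^3 - 4x - 5, each dividing the next. The characteristic polynomial is their product, x^3 - 4x - 5.

The rational canonical form is the block-diagonal matrix of companion matrices C(f_i):
R = [[0, 0, 5], [1, 0, 4], [0, 1, 0]].

Note the characteristic polynomial does not split into linear factors over ℚ, so A has no Jordan form over ℚ; the rational canonical form exists over any field.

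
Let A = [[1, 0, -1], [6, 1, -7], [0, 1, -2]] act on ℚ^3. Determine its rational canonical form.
The invariant factors of A (the non-unit diagonal entries of the Smith normal form of xI - A over ℚ[x]) are x^3 + 4x + 1, each dividing the next. The characteristic polynomial is their product, x^3 + 4x + 1.

The rational canonical form is the block-diagonal matrix of companion matrices C(f_i):
R = [[0, 0, -1], [1, 0, -4], [0, 1, 0]].

Note the characteristic polynomial does not split into linear factors over ℚ, so A has no Jordan form over ℚ; the rational canonical form exists over any field.

R = [[0, 0, -1], [1, 0, -4], [0, 1, 0]]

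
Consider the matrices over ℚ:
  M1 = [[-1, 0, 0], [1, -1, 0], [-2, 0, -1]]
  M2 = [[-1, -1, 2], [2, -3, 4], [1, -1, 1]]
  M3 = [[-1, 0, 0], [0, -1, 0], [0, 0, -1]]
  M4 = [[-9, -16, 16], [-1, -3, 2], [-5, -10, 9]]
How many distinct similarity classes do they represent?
3 classes: {M1, M4}, {M2}, {M3}

Characteristic polynomials: χ_{M1} = (x + 1)^3, χ_{M2} = (x + 1)^3, χ_{M3} = (x + 1)^3, χ_{M4} = (x + 1)^3.

{M1, M4}: invariant factors x + 1, (x + 1)^2.

{M2}: invariant factors (x + 1)^3.

{M3}: invariant factors x + 1, x + 1, x + 1.

Matrices are similar if and only if their invariant-factor lists agree; the partition into similarity classes is {M1, M4}, {M2}, {M3}.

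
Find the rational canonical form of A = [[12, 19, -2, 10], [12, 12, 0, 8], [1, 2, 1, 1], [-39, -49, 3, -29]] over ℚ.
The invariant factors of A (the non-unit diagonal entries of the Smith normal form of xI - A over ℚ[x]) are x^2 + 2x - 4, x^2 + 2x - 4, each dividing the next. The characteristic polynomial is their product, (x^2 + 2x - 4)^2.

The rational canonical form is the block-diagonal matrix of companion matrices C(f_i):
R = [[0, 4, 0, 0], [1, -2, 0, 0], [0, 0, 0, 4], [0, 0, 1, -2]].

Note the characteristic polynomial does not split into linear factors over ℚ, so A has no Jordan form over ℚ; the rational canonical form exists over any field.

R = [[0, 4, 0, 0], [1, -2, 0, 0], [0, 0, 0, 4], [0, 0, 1, -2]]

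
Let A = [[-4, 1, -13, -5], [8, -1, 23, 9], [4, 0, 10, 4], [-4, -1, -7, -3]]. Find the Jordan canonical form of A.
The characteristic polynomial is det(xI - A) = x^3(x - 2), so the eigenvalues are 0 (algebraic multiplicity 3), 2 (algebraic multiplicity 1).

For λ = 0: rank(A) = 2, rank(A^2) = 1. The eigenspace has dimension 4 - 2 = 2, so there are 2 Jordan blocks; the rank sequence gives block sizes [2, 1].

For λ = 2: algebraic multiplicity 1 gives one 1×1 block.

Assembling the blocks gives the Jordan form J above.

J = [[0, 1, 0, 0], [0, 0, 0, 0], [0, 0, 0, 0], [0, 0, 0, 2]]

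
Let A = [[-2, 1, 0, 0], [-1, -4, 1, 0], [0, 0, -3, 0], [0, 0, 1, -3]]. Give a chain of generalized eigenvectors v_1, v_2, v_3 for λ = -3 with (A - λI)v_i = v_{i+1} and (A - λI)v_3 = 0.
We seek v_1 ∈ ker((A + 3I)^3) \ ker((A + 3I)^2), then set v_{i+1} = (A + 3I) v_i.

One such chain is v_1 = [[-1, 1, 1, -1]]^T, v_2 = [[0, 1, 0, 1]]^T, v_3 = [[1, -1, 0, 0]]^T. Check: (A + 3I) v_3 = [[0, 0, 0, 0]]^T = 0.

v_1 = [[-1, 1, 1, -1]]^T, v_2 = [[0, 1, 0, 1]]^T, v_3 = [[1, -1, 0, 0]]^T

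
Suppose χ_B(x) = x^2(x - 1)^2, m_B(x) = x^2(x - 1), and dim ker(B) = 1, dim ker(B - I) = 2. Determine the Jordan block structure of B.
λ = 0: algebraic multiplicity 2 (exponent in χ_B), largest block size 2 (exponent in m_B), 1 block (geometric multiplicity). This forces block sizes [2].
λ = 1: algebraic multiplicity 2 (exponent in χ_B), largest block size 1 (exponent in m_B), 2 blocks (geometric multiplicity). These force block sizes [1, 1].

Jordan blocks: (0, 2), (1, 1), (1, 1)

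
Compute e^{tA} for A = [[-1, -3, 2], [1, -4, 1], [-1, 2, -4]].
A has Jordan form J = [[-3, 1, 0], [0, -3, 1], [0, 0, -3]] with A = PJP^{-1}, so e^{tA} = P e^{tJ} P^{-1}.

For a Jordan block J_k(λ), e^{tJ_k(λ)} = e^{λt} · (I + tN + t^2 N^2/2! + ... + t^{k-1} N^{k-1}/(k-1)!) where N is the nilpotent superdiagonal part.

Assembling the blocks and conjugating back gives the entries of e^{tA} as shown above.

e^{tA} = [[(-t^2 + 4*t + 2)*e^{-3*t}/2, t*(t - 6)*e^{-3*t}/2, t*(4 - t)*e^{-3*t}/2], [t*e^{-3*t}, (1 - t)*e^{-3*t}, t*e^{-3*t}], [t*(t - 2)*e^{-3*t}/2, t*(4 - t)*e^{-3*t}/2, (t^2/2 - t + 1)*e^{-3*t}]]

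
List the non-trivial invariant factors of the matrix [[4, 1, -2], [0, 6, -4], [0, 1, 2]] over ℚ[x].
The Jordan structure of A has elementary divisors (x - 4)^2, (x - 4). Arranging the block sizes at each eigenvalue in decreasing order and taking row products gives the invariant factors.

Invariant factors (smallest first, each dividing the next): x - 4, (x - 4)^2.

Check: the last factor (x - 4)^2 is the minimal polynomial, and the product (x - 4)^3 is the characteristic polynomial.

x - 4, (x - 4)^2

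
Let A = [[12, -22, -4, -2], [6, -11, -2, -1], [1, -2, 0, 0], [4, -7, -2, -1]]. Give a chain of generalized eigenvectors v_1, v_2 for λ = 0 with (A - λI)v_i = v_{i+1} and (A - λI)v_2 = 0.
We seek v_1 ∈ ker(A^2) \ ker(A), then set v_{i+1} = A v_i.

One such chain is v_1 = [[2, 1, 0, 0]]^T, v_2 = [[2, 1, 0, 1]]^T. Check: A v_2 = [[0, 0, 0, 0]]^T = 0.

v_1 = [[2, 1, 0, 0]]^T, v_2 = [[2, 1, 0, 1]]^T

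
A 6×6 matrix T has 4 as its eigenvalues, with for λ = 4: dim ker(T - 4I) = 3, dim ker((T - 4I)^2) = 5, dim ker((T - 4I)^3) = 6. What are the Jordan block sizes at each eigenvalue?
Jordan blocks: (4, 3), (4, 2), (4, 1)

λ = 4: successive nullity increments [3, 2, 1] count blocks of size ≥ k; block sizes are [3, 2, 1].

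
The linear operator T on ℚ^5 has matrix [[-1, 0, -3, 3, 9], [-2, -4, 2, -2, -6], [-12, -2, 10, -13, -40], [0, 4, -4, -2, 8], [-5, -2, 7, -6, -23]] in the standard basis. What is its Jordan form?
J = [[-4, 1, 0, 0, 0], [0, -4, 0, 0, 0], [0, 0, -4, 1, 0], [0, 0, 0, -4, 0], [0, 0, 0, 0, -4]]

The characteristic polynomial is det(xI - A) = (x + 4)^5, so the eigenvalues are -4 (algebraic multiplicity 5).

For λ = -4: rank(A + 4I) = 2, rank((A + 4I)^2) = 0. The eigenspace has dimension 5 - 2 = 3, so there are 3 Jordan blocks; the rank sequence gives block sizes [2, 2, 1].

Assembling the blocks gives the Jordan form J above.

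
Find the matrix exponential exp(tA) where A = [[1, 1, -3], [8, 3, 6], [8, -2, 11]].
e^{tA} = [[(1 - 4*t)*e^{5*t}, t*e^{5*t}, -3*t*e^{5*t}], [8*t*e^{5*t}, (1 - 2*t)*e^{5*t}, 6*t*e^{5*t}], [8*t*e^{5*t}, -2*t*e^{5*t}, (6*t + 1)*e^{5*t}]]

A has Jordan form J = [[5, 1, 0], [0, 5, 0], [0, 0, 5]] with A = PJP^{-1}, so e^{tA} = P e^{tJ} P^{-1}.

For a Jordan block J_k(λ), e^{tJ_k(λ)} = e^{λt} · (I + tN + t^2 N^2/2! + ... + t^{k-1} N^{k-1}/(k-1)!) where N is the nilpotent superdiagonal part.

Assembling the blocks and conjugating back gives the entries of e^{tA} as shown above.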